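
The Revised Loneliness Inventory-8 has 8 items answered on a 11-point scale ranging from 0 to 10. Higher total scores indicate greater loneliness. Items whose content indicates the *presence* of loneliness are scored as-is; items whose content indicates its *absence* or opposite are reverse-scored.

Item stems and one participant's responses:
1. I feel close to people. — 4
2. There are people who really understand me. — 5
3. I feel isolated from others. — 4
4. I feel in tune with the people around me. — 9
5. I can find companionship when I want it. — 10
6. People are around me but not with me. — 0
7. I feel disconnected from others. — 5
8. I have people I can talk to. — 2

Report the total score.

29

Items 1, 2, 4, 5, 8 describe the absence/opposite of loneliness → reverse-score.
reverse-coded value = 10 − response.
  item 1: 10 − 4 = 6
  item 2: 10 − 5 = 5
  item 3: 4
  item 4: 10 − 9 = 1
  item 5: 10 − 10 = 0
  item 6: 0
  item 7: 5
  item 8: 10 − 2 = 8
Total = 6 + 5 + 4 + 1 + 0 + 0 + 5 + 8 = 29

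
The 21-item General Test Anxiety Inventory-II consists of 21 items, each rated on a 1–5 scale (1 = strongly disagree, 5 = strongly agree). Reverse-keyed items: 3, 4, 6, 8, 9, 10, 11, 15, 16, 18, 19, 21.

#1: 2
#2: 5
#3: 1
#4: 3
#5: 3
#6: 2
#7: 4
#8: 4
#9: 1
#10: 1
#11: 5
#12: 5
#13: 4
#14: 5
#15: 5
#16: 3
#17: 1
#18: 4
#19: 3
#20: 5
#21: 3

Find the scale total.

71

Apply reverse scoring (reverse-coded value = 6 − response):
  item 3: 6 − 1 = 5
  item 4: 6 − 3 = 3
  item 6: 6 − 2 = 4
  item 8: 6 − 4 = 2
  item 9: 6 − 1 = 5
  item 10: 6 − 1 = 5
  item 11: 6 − 5 = 1
  item 15: 6 − 5 = 1
  item 16: 6 − 3 = 3
  item 18: 6 − 4 = 2
  item 19: 6 − 3 = 3
  item 21: 6 − 3 = 3
After reverse-coding: 2, 5, 5, 3, 3, 4, 4, 2, 5, 5, 1, 5, 4, 5, 1, 3, 1, 2, 3, 5, 3
Total = 2 + 5 + 5 + 3 + 3 + 4 + 4 + 2 + 5 + 5 + 1 + 5 + 4 + 5 + 1 + 3 + 1 + 2 + 3 + 5 + 3 = 71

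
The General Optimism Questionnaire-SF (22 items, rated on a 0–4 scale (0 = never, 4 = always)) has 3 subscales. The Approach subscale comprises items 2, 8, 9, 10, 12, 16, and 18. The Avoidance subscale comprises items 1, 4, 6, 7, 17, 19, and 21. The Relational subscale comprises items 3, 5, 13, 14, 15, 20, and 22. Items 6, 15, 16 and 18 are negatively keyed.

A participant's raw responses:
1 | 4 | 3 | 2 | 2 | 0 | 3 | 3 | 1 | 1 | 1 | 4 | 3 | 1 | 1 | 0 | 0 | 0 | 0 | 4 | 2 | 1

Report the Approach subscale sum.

21

Approach items: 2, 8, 9, 10, 12, 16, 18.
Of these, items 16 & 18 are negatively keyed; on a 0–4 scale, reversed = 4 − raw.
  item 2: 4
  item 8: 3
  item 9: 1
  item 10: 1
  item 12: 4
  item 16: 4 − 0 = 4
  item 18: 4 − 0 = 4
Sum = 4 + 3 + 1 + 1 + 4 + 4 + 4 = 21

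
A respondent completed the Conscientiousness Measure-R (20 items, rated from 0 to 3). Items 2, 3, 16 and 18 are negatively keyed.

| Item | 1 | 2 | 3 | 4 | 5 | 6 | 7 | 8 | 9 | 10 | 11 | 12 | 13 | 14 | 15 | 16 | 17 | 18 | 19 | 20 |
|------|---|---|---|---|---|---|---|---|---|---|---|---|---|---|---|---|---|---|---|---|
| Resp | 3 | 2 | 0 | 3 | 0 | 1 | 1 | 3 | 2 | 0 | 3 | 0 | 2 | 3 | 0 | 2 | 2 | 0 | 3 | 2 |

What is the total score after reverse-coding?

Raw sum = 32. Negatively keyed items: 2, 3, 16, 18; their raw sum = 4.
Each reversal replaces raw with 3 − raw, changing the total by 3 − 2·raw per item.
Total = 32 + 4·3 − 2·4 = 32 + 12 − 8 = 36

36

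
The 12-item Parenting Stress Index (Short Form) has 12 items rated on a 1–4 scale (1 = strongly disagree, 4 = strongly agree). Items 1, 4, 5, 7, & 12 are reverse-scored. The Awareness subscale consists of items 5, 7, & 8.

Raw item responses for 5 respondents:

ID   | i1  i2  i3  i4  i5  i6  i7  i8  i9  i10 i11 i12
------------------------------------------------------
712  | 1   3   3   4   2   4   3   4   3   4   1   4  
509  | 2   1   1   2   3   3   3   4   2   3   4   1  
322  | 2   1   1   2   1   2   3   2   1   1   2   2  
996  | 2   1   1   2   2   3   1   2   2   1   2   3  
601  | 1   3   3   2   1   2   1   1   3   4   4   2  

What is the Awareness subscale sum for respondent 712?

9

Respondent 712 raw: 1, 3, 3, 4, 2, 4, 3, 4, 3, 4, 1, 4.
Awareness items: 5, 7, 8.
Reverse-coded (on a 1–4 scale, reversed = 5 − raw):
  item 5: 5 − 2 = 3
  item 7: 5 − 3 = 2
  item 8: 4
Sum = 3 + 2 + 4 = 9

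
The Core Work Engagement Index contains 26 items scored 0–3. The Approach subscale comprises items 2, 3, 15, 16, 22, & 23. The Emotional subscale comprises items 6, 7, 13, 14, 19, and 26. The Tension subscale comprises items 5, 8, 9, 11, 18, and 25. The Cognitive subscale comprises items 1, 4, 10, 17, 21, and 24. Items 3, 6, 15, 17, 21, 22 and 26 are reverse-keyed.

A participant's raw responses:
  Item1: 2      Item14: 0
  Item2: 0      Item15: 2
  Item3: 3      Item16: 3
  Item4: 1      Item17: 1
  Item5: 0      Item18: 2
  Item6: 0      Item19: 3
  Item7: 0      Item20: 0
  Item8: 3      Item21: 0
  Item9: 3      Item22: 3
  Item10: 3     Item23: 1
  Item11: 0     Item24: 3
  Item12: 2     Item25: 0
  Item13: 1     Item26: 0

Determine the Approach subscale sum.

5

Approach items: 2, 3, 15, 16, 22, 23.
Of these, items 3, 15 and 22 are reverse-keyed; reversed = (0+3) − raw = 3 − raw.
  item 2: 0
  item 3: 3 − 3 = 0
  item 15: 3 − 2 = 1
  item 16: 3
  item 22: 3 − 3 = 0
  item 23: 1
Sum = 0 + 0 + 1 + 3 + 0 + 1 = 5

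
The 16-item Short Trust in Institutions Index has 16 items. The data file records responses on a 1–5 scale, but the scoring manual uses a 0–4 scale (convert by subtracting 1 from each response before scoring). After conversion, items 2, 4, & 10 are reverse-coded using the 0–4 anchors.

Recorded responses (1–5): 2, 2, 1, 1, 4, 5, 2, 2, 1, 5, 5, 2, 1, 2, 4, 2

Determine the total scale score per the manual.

Convert to 0–4: 1, 1, 0, 0, 3, 4, 1, 1, 0, 4, 4, 1, 0, 1, 3, 1
Reverse-coded (reverse-coded value = 4 − response):
  item 2: 4 − 1 = 3
  item 4: 4 − 0 = 4
  item 10: 4 − 4 = 0
Scored: 1, 3, 0, 4, 3, 4, 1, 1, 0, 0, 4, 1, 0, 1, 3, 1
Total = 27

27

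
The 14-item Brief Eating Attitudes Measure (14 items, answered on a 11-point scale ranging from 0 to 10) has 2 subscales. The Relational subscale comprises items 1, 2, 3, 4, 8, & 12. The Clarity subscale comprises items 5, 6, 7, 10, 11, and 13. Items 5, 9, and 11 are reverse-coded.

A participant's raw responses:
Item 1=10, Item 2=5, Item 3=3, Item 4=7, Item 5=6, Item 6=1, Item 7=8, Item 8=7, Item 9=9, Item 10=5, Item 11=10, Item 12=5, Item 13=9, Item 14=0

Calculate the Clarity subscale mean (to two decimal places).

4.50

Clarity items: 5, 6, 7, 10, 11, 13.
Of these, items 5 & 11 are reverse-coded; reverse-coded value = 10 − response.
  item 5: 10 − 6 = 4
  item 6: 1
  item 7: 8
  item 10: 5
  item 11: 10 − 10 = 0
  item 13: 9
Sum = 4 + 1 + 8 + 5 + 0 + 9 = 27
Mean = 27 / 6 = 4.50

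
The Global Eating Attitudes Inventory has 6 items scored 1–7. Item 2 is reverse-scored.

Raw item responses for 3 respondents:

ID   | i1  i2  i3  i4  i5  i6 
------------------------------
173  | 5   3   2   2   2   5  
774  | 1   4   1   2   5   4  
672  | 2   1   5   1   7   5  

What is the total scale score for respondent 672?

27

Respondent 672 raw: 2, 1, 5, 1, 7, 5.
Reverse-coded (on a 1–7 scale, reversed = 8 − raw):
  item 1: 2
  item 2: 8 − 1 = 7
  item 3: 5
  item 4: 1
  item 5: 7
  item 6: 5
Sum = 2 + 7 + 5 + 1 + 7 + 5 = 27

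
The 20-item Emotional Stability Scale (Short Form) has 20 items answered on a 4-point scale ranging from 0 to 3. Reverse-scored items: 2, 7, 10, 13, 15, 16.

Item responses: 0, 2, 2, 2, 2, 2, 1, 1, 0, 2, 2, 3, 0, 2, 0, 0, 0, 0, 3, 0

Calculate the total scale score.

Apply reverse scoring (reversed = (0+3) − raw = 3 − raw):
  item 2: 3 − 2 = 1
  item 7: 3 − 1 = 2
  item 10: 3 − 2 = 1
  item 13: 3 − 0 = 3
  item 15: 3 − 0 = 3
  item 16: 3 − 0 = 3
Scored items: 0, 1, 2, 2, 2, 2, 2, 1, 0, 1, 2, 3, 3, 2, 3, 3, 0, 0, 3, 0
Total = 0 + 1 + 2 + 2 + 2 + 2 + 2 + 1 + 0 + 1 + 2 + 3 + 3 + 2 + 3 + 3 + 0 + 0 + 3 + 0 = 32

32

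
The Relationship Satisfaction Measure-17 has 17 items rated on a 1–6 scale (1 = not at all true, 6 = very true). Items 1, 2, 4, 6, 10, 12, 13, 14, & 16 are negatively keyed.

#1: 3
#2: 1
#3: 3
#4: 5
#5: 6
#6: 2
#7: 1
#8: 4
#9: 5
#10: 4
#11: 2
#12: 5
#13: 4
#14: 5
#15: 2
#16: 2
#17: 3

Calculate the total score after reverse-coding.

Reverse-coded items (reverse-coded value = 7 − response):
  item 1: 7 − 3 = 4
  item 2: 7 − 1 = 6
  item 4: 7 − 5 = 2
  item 6: 7 − 2 = 5
  item 10: 7 − 4 = 3
  item 12: 7 − 5 = 2
  item 13: 7 − 4 = 3
  item 14: 7 − 5 = 2
  item 16: 7 − 2 = 5
Scored responses: 4, 6, 3, 2, 6, 5, 1, 4, 5, 3, 2, 2, 3, 2, 2, 5, 3
Total = 4 + 6 + 3 + 2 + 6 + 5 + 1 + 4 + 5 + 3 + 2 + 2 + 3 + 2 + 2 + 5 + 3 = 58

58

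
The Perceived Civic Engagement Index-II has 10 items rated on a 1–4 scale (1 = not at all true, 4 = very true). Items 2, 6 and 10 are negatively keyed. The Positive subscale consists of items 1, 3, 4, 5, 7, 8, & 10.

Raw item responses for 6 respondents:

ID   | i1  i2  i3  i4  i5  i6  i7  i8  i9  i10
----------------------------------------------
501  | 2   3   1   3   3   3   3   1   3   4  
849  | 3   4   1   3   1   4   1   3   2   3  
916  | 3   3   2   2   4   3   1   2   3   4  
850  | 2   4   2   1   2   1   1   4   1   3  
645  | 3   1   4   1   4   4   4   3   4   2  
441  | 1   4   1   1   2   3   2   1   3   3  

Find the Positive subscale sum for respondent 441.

Respondent 441 raw: 1, 4, 1, 1, 2, 3, 2, 1, 3, 3.
Positive items: 1, 3, 4, 5, 7, 8, 10.
Reverse-coded (on a 1–4 scale, reversed = 5 − raw):
  item 1: 1
  item 3: 1
  item 4: 1
  item 5: 2
  item 7: 2
  item 8: 1
  item 10: 5 − 3 = 2
Sum = 1 + 1 + 1 + 2 + 2 + 1 + 2 = 10

10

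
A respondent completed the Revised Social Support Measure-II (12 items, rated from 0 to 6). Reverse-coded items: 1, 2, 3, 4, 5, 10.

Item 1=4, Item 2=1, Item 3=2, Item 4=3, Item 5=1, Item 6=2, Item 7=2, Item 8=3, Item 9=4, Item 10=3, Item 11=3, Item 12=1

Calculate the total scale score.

Reverse-coded items use 6 − raw:
  item 1: 6 − 4 = 2
  item 2: 6 − 1 = 5
  item 3: 6 − 2 = 4
  item 4: 6 − 3 = 3
  item 5: 6 − 1 = 5
  item 10: 6 − 3 = 3
Scored items: 2, 5, 4, 3, 5, 2, 2, 3, 4, 3, 3, 1
Total = 2 + 5 + 4 + 3 + 5 + 2 + 2 + 3 + 4 + 3 + 3 + 1 = 37

37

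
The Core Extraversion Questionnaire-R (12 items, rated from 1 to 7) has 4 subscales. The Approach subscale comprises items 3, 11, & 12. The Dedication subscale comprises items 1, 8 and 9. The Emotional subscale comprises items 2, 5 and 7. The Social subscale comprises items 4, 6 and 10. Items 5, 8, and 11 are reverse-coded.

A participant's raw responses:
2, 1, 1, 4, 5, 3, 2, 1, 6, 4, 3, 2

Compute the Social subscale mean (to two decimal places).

3.67

Social items: 4, 6, 10.
  item 4: 4
  item 6: 3
  item 10: 4
Sum = 4 + 3 + 4 = 11
Mean = 11 / 3 = 3.67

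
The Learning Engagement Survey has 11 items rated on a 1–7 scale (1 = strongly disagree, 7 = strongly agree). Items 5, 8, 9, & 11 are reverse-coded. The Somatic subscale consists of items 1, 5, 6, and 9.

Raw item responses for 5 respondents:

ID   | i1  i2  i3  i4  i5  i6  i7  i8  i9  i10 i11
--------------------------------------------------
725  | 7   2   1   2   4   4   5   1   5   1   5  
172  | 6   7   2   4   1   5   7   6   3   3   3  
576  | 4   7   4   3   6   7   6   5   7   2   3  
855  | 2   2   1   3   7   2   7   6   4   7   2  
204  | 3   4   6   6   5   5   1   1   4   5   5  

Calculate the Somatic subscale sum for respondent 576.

14

Respondent 576 raw: 4, 7, 4, 3, 6, 7, 6, 5, 7, 2, 3.
Somatic items: 1, 5, 6, 9.
Reverse-coded (on a 1–7 scale, reversed = 8 − raw):
  item 1: 4
  item 5: 8 − 6 = 2
  item 6: 7
  item 9: 8 − 7 = 1
Sum = 4 + 2 + 7 + 1 = 14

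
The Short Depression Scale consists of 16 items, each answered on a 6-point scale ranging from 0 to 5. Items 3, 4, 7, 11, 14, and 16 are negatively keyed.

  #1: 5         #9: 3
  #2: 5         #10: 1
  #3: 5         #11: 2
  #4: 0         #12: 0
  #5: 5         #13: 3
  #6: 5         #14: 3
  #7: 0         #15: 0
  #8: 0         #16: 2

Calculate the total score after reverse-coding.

45

Reverse-coded items (on a 0–5 scale, reversed = 5 − raw):
  item 3: 5 − 5 = 0
  item 4: 5 − 0 = 5
  item 7: 5 − 0 = 5
  item 11: 5 − 2 = 3
  item 14: 5 − 3 = 2
  item 16: 5 − 2 = 3
Scored items: 5, 5, 0, 5, 5, 5, 5, 0, 3, 1, 3, 0, 3, 2, 0, 3
Total = 5 + 5 + 0 + 5 + 5 + 5 + 5 + 0 + 3 + 1 + 3 + 0 + 3 + 2 + 0 + 3 = 45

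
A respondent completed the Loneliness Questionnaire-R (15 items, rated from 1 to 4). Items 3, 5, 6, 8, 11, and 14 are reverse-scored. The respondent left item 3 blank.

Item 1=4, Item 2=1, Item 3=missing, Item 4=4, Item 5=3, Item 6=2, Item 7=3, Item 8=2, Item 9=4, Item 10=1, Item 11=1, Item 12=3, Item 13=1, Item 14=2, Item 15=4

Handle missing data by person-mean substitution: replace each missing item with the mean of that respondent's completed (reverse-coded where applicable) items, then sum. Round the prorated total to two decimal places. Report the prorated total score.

Reverse-coded (reversed = (1+4) − raw = 5 − raw):
  item 5: 5 − 3 = 2
  item 6: 5 − 2 = 3
  item 8: 5 − 2 = 3
  item 11: 5 − 1 = 4
  item 14: 5 − 2 = 3
Completed scored items (14 of 15): 4, 1, 4, 2, 3, 3, 3, 4, 1, 4, 3, 1, 3, 4; sum = 40.
Person mean = 40 / 14 ≈ 2.8571
Prorated total = (40 / 14) × 15 = 42.86 (to 2 dp)

42.86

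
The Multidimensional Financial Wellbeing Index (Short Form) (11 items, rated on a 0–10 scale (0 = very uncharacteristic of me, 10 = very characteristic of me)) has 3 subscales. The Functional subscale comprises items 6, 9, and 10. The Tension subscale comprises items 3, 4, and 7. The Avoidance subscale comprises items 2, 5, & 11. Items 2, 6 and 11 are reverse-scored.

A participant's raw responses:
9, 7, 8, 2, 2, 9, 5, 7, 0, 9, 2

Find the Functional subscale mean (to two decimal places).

3.33

Functional items: 6, 9, 10.
Of these, item 6 is reverse-scored; on a 0–10 scale, reversed = 10 − raw.
  item 6: 10 − 9 = 1
  item 9: 0
  item 10: 9
Sum = 1 + 0 + 9 = 10
Mean = 10 / 3 = 3.33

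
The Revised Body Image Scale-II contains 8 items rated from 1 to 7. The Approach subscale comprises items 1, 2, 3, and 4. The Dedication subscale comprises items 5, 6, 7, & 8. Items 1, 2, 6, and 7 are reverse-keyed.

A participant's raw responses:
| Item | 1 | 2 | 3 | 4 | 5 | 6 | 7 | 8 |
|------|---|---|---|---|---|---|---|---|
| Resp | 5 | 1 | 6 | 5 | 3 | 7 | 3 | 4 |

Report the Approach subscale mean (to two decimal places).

5.25

Approach items: 1, 2, 3, 4.
Of these, items 1 & 2 are reverse-keyed; reverse-coded value = 8 − response.
  item 1: 8 − 5 = 3
  item 2: 8 − 1 = 7
  item 3: 6
  item 4: 5
Sum = 3 + 7 + 6 + 5 = 21
Mean = 21 / 4 = 5.25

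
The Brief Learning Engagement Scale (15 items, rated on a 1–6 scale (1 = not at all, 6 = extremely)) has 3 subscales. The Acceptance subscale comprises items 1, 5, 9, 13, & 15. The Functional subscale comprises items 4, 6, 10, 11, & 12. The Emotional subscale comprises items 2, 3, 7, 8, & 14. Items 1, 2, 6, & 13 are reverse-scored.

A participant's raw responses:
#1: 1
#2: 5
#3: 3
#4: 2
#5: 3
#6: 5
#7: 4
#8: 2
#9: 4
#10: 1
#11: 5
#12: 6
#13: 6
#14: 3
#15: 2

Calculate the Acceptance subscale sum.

Acceptance items: 1, 5, 9, 13, 15.
Of these, items 1 & 13 are reverse-scored; reverse-coded value = 7 − response.
  item 1: 7 − 1 = 6
  item 5: 3
  item 9: 4
  item 13: 7 − 6 = 1
  item 15: 2
Sum = 6 + 3 + 4 + 1 + 2 = 16

16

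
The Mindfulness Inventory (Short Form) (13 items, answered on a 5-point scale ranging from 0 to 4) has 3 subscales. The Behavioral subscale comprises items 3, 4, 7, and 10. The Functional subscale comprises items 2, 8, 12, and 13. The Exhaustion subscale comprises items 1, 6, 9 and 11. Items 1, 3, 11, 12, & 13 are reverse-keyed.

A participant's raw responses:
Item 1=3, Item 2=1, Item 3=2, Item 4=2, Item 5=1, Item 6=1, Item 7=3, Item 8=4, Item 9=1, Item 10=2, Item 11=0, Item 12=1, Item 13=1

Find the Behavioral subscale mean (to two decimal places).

2.25

Behavioral items: 3, 4, 7, 10.
Of these, item 3 is reverse-keyed; reversed = (0+4) − raw = 4 − raw.
  item 3: 4 − 2 = 2
  item 4: 2
  item 7: 3
  item 10: 2
Sum = 2 + 2 + 3 + 2 = 9
Mean = 9 / 4 = 2.25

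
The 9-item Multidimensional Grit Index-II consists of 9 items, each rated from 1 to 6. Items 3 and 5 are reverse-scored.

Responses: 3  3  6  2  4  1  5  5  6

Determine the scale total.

29

Reversing items 3 & 5 with 7 − raw:
Total = 3 + 3 + (7−6) + 2 + (7−4) + 1 + 5 + 5 + 6
      = 3 + 3 + 1 + 2 + 3 + 1 + 5 + 5 + 6 = 29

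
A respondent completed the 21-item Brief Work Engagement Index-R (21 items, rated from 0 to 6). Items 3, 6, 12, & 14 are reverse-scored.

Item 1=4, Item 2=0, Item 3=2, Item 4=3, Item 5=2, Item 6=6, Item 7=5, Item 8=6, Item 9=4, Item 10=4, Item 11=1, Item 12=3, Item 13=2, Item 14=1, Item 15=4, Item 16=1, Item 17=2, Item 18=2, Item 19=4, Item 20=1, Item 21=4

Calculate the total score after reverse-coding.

Reverse-coded items (reversed = (0+6) − raw = 6 − raw):
  item 3: 6 − 2 = 4
  item 6: 6 − 6 = 0
  item 12: 6 − 3 = 3
  item 14: 6 − 1 = 5
After reverse-coding: 4, 0, 4, 3, 2, 0, 5, 6, 4, 4, 1, 3, 2, 5, 4, 1, 2, 2, 4, 1, 4
Total = 4 + 0 + 4 + 3 + 2 + 0 + 5 + 6 + 4 + 4 + 1 + 3 + 2 + 5 + 4 + 1 + 2 + 2 + 4 + 1 + 4 = 61

61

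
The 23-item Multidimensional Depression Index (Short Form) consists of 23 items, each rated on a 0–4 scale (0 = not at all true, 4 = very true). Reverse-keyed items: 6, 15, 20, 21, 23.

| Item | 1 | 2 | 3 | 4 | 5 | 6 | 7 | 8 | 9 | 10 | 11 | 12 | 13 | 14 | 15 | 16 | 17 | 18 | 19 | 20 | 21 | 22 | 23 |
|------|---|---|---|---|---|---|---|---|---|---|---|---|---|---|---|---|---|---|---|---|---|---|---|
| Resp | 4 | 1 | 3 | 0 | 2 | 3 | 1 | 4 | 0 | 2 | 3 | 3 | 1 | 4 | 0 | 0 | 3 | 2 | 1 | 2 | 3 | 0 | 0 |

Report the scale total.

46

Raw sum = 42. Reverse-keyed items: 6, 15, 20, 21, 23; their raw sum = 8.
Each reversal replaces raw with 4 − raw, changing the total by 4 − 2·raw per item.
Total = 42 + 5·4 − 2·8 = 42 + 20 − 16 = 46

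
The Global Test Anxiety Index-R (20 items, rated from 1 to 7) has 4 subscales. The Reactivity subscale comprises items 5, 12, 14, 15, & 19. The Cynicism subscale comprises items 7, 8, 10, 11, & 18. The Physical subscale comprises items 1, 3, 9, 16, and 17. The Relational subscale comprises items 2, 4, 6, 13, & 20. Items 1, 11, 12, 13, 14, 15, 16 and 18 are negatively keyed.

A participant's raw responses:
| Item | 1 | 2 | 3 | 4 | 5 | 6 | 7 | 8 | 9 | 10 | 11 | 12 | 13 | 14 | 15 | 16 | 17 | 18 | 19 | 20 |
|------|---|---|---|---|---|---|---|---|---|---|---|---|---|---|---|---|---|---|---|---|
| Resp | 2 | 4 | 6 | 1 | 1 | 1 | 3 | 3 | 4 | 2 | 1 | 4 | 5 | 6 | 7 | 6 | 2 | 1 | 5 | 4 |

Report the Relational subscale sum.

13

Relational items: 2, 4, 6, 13, 20.
Of these, item 13 is negatively keyed; reversed = (1+7) − raw = 8 − raw.
  item 2: 4
  item 4: 1
  item 6: 1
  item 13: 8 − 5 = 3
  item 20: 4
Sum = 4 + 1 + 1 + 3 + 4 = 13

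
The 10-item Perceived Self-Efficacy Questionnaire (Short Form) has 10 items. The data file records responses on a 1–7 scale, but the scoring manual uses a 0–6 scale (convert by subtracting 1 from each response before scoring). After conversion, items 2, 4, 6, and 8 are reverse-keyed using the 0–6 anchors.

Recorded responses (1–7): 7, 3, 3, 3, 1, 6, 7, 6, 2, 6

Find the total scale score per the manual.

Convert to 0–6: 6, 2, 2, 2, 0, 5, 6, 5, 1, 5
Reverse-coded (reversed = (0+6) − raw = 6 − raw):
  item 2: 6 − 2 = 4
  item 4: 6 − 2 = 4
  item 6: 6 − 5 = 1
  item 8: 6 − 5 = 1
Scored: 6, 4, 2, 4, 0, 1, 6, 1, 1, 5
Total = 30

30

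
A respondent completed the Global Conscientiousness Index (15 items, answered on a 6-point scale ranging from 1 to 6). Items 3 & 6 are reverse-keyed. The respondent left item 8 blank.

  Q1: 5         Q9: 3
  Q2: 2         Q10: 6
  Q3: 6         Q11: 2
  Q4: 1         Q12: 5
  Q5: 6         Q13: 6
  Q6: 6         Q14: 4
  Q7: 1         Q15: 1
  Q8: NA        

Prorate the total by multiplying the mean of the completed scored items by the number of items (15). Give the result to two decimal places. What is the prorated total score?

Reverse-coded (reversed = (1+6) − raw = 7 − raw):
  item 3: 7 − 6 = 1
  item 6: 7 − 6 = 1
Completed scored items (14 of 15): 5, 2, 1, 1, 6, 1, 1, 3, 6, 2, 5, 6, 4, 1; sum = 44.
Person mean = 44 / 14 ≈ 3.1429
Prorated total = (44 / 14) × 15 = 47.14 (to 2 dp)

47.14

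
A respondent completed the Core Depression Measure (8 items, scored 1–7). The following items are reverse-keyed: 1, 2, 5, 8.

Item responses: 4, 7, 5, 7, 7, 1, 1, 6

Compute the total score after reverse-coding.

22

Reverse-keyed items use 8 − raw:
  item 1: 8 − 4 = 4
  item 2: 8 − 7 = 1
  item 5: 8 − 7 = 1
  item 8: 8 − 6 = 2
Scored responses: 4, 1, 5, 7, 1, 1, 1, 2
Total = 4 + 1 + 5 + 7 + 1 + 1 + 1 + 2 = 22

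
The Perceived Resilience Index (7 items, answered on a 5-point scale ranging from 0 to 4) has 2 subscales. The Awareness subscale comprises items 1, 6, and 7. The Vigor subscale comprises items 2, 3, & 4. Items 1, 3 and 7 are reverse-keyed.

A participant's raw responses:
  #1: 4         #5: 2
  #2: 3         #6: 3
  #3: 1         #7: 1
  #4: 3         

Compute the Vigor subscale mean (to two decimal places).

Vigor items: 2, 3, 4.
Of these, item 3 is reverse-keyed; on a 0–4 scale, reversed = 4 − raw.
  item 2: 3
  item 3: 4 − 1 = 3
  item 4: 3
Sum = 3 + 3 + 3 = 9
Mean = 9 / 3 = 3.00

3.00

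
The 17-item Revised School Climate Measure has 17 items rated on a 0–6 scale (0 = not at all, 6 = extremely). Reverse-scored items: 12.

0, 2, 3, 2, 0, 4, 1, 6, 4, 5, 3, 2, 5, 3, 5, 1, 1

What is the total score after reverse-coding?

Reverse-scored items use 6 − raw:
  item 12: 6 − 2 = 4
Scored items: 0, 2, 3, 2, 0, 4, 1, 6, 4, 5, 3, 4, 5, 3, 5, 1, 1
Total = 0 + 2 + 3 + 2 + 0 + 4 + 1 + 6 + 4 + 5 + 3 + 4 + 5 + 3 + 5 + 1 + 1 = 49

49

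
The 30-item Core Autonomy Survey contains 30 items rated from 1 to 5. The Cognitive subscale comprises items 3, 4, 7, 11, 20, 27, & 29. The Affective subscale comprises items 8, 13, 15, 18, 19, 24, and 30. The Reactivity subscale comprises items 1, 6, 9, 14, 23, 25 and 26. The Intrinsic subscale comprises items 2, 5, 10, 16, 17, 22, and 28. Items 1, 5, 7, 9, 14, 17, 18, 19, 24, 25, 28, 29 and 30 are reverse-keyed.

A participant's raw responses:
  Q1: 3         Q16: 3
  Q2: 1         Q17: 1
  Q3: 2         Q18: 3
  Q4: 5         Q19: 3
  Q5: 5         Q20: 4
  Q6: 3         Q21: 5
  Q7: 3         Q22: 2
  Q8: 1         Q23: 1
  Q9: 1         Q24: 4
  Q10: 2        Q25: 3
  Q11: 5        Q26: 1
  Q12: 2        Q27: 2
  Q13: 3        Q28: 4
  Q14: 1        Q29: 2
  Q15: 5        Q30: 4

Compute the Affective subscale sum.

19

Affective items: 8, 13, 15, 18, 19, 24, 30.
Of these, items 18, 19, 24, & 30 are reverse-keyed; on a 1–5 scale, reversed = 6 − raw.
  item 8: 1
  item 13: 3
  item 15: 5
  item 18: 6 − 3 = 3
  item 19: 6 − 3 = 3
  item 24: 6 − 4 = 2
  item 30: 6 − 4 = 2
Sum = 1 + 3 + 5 + 3 + 3 + 2 + 2 = 19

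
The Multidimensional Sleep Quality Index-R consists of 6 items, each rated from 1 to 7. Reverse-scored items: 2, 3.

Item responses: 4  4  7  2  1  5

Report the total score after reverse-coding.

17

Apply reverse scoring (reverse-coded value = 8 − response):
  item 2: 8 − 4 = 4
  item 3: 8 − 7 = 1
Scored responses: 4, 4, 1, 2, 1, 5
Total = 4 + 4 + 1 + 2 + 1 + 5 = 17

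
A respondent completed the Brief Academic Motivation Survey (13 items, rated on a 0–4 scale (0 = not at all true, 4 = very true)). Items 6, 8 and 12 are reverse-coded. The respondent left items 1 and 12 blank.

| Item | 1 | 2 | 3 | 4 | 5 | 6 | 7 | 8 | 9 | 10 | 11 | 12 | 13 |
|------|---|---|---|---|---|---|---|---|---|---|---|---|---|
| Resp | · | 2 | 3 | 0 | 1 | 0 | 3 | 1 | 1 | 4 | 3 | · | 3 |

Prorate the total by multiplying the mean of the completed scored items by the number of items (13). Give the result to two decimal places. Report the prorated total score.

Reverse-coded (reversed = (0+4) − raw = 4 − raw):
  item 6: 4 − 0 = 4
  item 8: 4 − 1 = 3
Completed scored items (11 of 13): 2, 3, 0, 1, 4, 3, 3, 1, 4, 3, 3; sum = 27.
Person mean = 27 / 11 ≈ 2.4545
Prorated total = (27 / 11) × 13 = 31.91 (to 2 dp)

31.91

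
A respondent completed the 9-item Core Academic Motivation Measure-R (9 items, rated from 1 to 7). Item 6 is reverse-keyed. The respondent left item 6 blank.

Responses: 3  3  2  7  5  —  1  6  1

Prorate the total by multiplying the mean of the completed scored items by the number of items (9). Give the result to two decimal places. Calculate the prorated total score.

Reverse-coded (reversed = (1+7) − raw = 8 − raw):
Completed scored items (8 of 9): 3, 3, 2, 7, 5, 1, 6, 1; sum = 28.
Person mean = 28 / 8 ≈ 3.5000
Prorated total = (28 / 8) × 9 = 31.50 (to 2 dp)

31.50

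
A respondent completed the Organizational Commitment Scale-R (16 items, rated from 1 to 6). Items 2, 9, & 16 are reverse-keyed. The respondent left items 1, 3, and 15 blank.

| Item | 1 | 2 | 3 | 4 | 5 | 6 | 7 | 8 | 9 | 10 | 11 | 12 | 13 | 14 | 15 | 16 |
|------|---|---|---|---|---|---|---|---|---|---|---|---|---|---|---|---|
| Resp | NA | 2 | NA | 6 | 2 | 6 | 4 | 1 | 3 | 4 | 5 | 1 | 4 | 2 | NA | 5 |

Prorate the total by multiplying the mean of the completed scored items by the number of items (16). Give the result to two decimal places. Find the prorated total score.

56.62

Reverse-coded (on a 1–6 scale, reversed = 7 − raw):
  item 2: 7 − 2 = 5
  item 9: 7 − 3 = 4
  item 16: 7 − 5 = 2
Completed scored items (13 of 16): 5, 6, 2, 6, 4, 1, 4, 4, 5, 1, 4, 2, 2; sum = 46.
Person mean = 46 / 13 ≈ 3.5385
Prorated total = (46 / 13) × 16 = 56.62 (to 2 dp)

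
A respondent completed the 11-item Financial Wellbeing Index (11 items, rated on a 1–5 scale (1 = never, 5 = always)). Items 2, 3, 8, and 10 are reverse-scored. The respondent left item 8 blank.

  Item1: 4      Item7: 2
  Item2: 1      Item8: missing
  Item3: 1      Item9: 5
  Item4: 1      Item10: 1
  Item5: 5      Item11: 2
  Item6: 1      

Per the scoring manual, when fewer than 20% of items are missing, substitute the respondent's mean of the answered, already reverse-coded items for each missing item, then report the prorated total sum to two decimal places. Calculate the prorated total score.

38.50

Reverse-coded (reverse-coded value = 6 − response):
  item 2: 6 − 1 = 5
  item 3: 6 − 1 = 5
  item 10: 6 − 1 = 5
Completed scored items (10 of 11): 4, 5, 5, 1, 5, 1, 2, 5, 5, 2; sum = 35.
Person mean = 35 / 10 ≈ 3.5000
Prorated total = (35 / 10) × 11 = 38.50 (to 2 dp)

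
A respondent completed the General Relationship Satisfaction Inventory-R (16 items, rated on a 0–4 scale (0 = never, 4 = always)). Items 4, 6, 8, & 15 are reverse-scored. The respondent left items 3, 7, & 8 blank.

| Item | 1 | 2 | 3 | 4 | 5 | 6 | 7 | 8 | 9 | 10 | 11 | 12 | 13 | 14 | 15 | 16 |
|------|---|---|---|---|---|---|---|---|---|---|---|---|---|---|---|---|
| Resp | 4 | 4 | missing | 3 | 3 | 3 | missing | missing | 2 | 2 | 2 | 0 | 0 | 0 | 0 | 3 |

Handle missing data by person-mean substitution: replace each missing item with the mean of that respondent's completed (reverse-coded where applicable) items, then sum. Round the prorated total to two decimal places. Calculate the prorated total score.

32.00

Reverse-coded (reversed = (0+4) − raw = 4 − raw):
  item 4: 4 − 3 = 1
  item 6: 4 − 3 = 1
  item 15: 4 − 0 = 4
Completed scored items (13 of 16): 4, 4, 1, 3, 1, 2, 2, 2, 0, 0, 0, 4, 3; sum = 26.
Person mean = 26 / 13 ≈ 2.0000
Prorated total = (26 / 13) × 16 = 32.00 (to 2 dp)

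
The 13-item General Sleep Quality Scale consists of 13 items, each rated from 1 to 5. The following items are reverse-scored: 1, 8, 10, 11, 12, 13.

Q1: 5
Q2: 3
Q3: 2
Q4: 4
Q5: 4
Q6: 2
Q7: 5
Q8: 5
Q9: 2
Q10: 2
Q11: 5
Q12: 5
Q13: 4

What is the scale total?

32

Reverse-scored items use 6 − raw:
  item 1: 6 − 5 = 1
  item 8: 6 − 5 = 1
  item 10: 6 − 2 = 4
  item 11: 6 − 5 = 1
  item 12: 6 − 5 = 1
  item 13: 6 − 4 = 2
Scored items: 1, 3, 2, 4, 4, 2, 5, 1, 2, 4, 1, 1, 2
Total = 1 + 3 + 2 + 4 + 4 + 2 + 5 + 1 + 2 + 4 + 1 + 1 + 2 = 32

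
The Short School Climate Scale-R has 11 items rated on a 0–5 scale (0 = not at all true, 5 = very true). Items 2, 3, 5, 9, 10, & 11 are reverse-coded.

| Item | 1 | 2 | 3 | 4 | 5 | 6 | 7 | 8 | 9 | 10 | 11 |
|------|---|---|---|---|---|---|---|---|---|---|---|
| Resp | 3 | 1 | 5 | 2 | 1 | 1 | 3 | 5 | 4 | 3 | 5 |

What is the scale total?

25

Reverse-coded items (reversed = (0+5) − raw = 5 − raw):
  item 2: 5 − 1 = 4
  item 3: 5 − 5 = 0
  item 5: 5 − 1 = 4
  item 9: 5 − 4 = 1
  item 10: 5 − 3 = 2
  item 11: 5 − 5 = 0
Scored items: 3, 4, 0, 2, 4, 1, 3, 5, 1, 2, 0
Total = 3 + 4 + 0 + 2 + 4 + 1 + 3 + 5 + 1 + 2 + 0 = 25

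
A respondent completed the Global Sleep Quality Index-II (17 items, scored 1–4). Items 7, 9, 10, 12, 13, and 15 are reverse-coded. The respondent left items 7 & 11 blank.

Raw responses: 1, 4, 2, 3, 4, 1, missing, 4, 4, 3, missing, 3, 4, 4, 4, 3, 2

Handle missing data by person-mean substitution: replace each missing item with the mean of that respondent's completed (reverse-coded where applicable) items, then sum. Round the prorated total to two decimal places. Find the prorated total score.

Reverse-coded (reverse-coded value = 5 − response):
  item 9: 5 − 4 = 1
  item 10: 5 − 3 = 2
  item 12: 5 − 3 = 2
  item 13: 5 − 4 = 1
  item 15: 5 − 4 = 1
Completed scored items (15 of 17): 1, 4, 2, 3, 4, 1, 4, 1, 2, 2, 1, 4, 1, 3, 2; sum = 35.
Person mean = 35 / 15 ≈ 2.3333
Prorated total = (35 / 15) × 17 = 39.67 (to 2 dp)

39.67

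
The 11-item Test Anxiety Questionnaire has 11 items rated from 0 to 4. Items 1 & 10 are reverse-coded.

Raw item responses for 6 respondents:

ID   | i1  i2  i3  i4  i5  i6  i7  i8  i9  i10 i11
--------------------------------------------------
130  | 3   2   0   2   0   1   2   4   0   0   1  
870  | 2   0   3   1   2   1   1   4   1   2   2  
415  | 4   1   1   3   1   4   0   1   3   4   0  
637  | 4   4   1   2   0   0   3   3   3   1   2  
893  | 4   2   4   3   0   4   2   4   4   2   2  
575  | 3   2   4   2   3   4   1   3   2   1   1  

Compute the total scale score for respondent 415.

Respondent 415 raw: 4, 1, 1, 3, 1, 4, 0, 1, 3, 4, 0.
Reverse-coded (on a 0–4 scale, reversed = 4 − raw):
  item 1: 4 − 4 = 0
  item 2: 1
  item 3: 1
  item 4: 3
  item 5: 1
  item 6: 4
  item 7: 0
  item 8: 1
  item 9: 3
  item 10: 4 − 4 = 0
  item 11: 0
Sum = 0 + 1 + 1 + 3 + 1 + 4 + 0 + 1 + 3 + 0 + 0 = 14

14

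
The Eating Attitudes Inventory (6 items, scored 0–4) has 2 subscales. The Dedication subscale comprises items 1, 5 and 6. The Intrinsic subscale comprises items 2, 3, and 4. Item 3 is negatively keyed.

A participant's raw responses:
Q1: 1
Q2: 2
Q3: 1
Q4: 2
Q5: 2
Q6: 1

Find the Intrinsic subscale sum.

7

Intrinsic items: 2, 3, 4.
Of these, item 3 is negatively keyed; reverse-coded value = 4 − response.
  item 2: 2
  item 3: 4 − 1 = 3
  item 4: 2
Sum = 2 + 3 + 2 = 7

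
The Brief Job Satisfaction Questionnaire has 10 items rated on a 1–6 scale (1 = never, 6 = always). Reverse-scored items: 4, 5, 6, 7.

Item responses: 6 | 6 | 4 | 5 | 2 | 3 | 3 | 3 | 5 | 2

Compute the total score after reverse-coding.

Reverse-coded items (reverse-coded value = 7 − response):
  item 4: 7 − 5 = 2
  item 5: 7 − 2 = 5
  item 6: 7 − 3 = 4
  item 7: 7 − 3 = 4
After reverse-coding: 6, 6, 4, 2, 5, 4, 4, 3, 5, 2
Total = 6 + 6 + 4 + 2 + 5 + 4 + 4 + 3 + 5 + 2 = 41

41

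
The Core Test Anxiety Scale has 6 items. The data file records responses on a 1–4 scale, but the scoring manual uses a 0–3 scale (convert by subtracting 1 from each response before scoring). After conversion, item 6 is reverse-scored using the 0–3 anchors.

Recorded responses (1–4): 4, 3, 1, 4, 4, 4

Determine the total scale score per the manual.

11

Convert to 0–3: 3, 2, 0, 3, 3, 3
Reverse-coded (reverse-coded value = 3 − response):
  item 6: 3 − 3 = 0
Scored: 3, 2, 0, 3, 3, 0
Total = 11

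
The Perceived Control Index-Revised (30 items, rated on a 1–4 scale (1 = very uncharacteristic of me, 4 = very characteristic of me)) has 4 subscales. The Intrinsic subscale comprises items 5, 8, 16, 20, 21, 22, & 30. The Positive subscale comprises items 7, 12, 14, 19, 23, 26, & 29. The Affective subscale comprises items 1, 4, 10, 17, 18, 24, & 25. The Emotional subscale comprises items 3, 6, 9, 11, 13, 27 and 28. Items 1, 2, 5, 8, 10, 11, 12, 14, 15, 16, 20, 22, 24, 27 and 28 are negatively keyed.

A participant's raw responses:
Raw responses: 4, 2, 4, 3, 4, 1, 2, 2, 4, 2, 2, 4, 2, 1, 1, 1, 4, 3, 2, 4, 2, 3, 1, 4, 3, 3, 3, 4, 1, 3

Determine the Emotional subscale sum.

17

Emotional items: 3, 6, 9, 11, 13, 27, 28.
Of these, items 11, 27 and 28 are negatively keyed; reverse-coded value = 5 − response.
  item 3: 4
  item 6: 1
  item 9: 4
  item 11: 5 − 2 = 3
  item 13: 2
  item 27: 5 − 3 = 2
  item 28: 5 − 4 = 1
Sum = 4 + 1 + 4 + 3 + 2 + 2 + 1 = 17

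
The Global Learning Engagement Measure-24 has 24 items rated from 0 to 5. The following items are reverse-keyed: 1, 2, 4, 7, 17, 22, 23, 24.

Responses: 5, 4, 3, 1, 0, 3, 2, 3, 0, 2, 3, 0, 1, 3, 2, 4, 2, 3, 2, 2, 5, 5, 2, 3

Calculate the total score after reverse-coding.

52

Reversing items 1, 2, 4, 7, 17, 22, 23 and 24 with 5 − raw:
Total = (5−5) + (5−4) + 3 + (5−1) + 0 + 3 + (5−2) + 3 + 0 + 2 + 3 + 0 + 1 + 3 + 2 + 4 + (5−2) + 3 + 2 + 2 + 5 + (5−5) + (5−2) + (5−3)
      = 0 + 1 + 3 + 4 + 0 + 3 + 3 + 3 + 0 + 2 + 3 + 0 + 1 + 3 + 2 + 4 + 3 + 3 + 2 + 2 + 5 + 0 + 3 + 2 = 52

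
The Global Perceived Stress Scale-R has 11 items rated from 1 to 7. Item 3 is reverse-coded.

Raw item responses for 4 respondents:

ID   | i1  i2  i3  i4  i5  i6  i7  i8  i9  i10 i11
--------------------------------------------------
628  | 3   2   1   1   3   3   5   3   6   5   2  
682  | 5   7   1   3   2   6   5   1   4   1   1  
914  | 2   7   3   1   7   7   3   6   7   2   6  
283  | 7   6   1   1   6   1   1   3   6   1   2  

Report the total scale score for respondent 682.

Respondent 682 raw: 5, 7, 1, 3, 2, 6, 5, 1, 4, 1, 1.
Reverse-coded (on a 1–7 scale, reversed = 8 − raw):
  item 1: 5
  item 2: 7
  item 3: 8 − 1 = 7
  item 4: 3
  item 5: 2
  item 6: 6
  item 7: 5
  item 8: 1
  item 9: 4
  item 10: 1
  item 11: 1
Sum = 5 + 7 + 7 + 3 + 2 + 6 + 5 + 1 + 4 + 1 + 1 = 42

42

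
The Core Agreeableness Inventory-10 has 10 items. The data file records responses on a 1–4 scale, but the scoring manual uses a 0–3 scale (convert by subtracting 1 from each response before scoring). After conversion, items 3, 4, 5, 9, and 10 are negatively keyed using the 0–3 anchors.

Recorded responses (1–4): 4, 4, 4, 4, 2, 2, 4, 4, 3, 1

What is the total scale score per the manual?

19

Convert to 0–3: 3, 3, 3, 3, 1, 1, 3, 3, 2, 0
Reverse-coded (reversed = (0+3) − raw = 3 − raw):
  item 3: 3 − 3 = 0
  item 4: 3 − 3 = 0
  item 5: 3 − 1 = 2
  item 9: 3 − 2 = 1
  item 10: 3 − 0 = 3
Scored: 3, 3, 0, 0, 2, 1, 3, 3, 1, 3
Total = 19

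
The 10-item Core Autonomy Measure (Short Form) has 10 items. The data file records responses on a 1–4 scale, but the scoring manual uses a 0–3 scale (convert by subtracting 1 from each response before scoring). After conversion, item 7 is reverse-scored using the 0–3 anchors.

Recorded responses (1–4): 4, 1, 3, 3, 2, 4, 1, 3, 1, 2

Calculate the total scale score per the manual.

17

Convert to 0–3: 3, 0, 2, 2, 1, 3, 0, 2, 0, 1
Reverse-coded (on a 0–3 scale, reversed = 3 − raw):
  item 7: 3 − 0 = 3
Scored: 3, 0, 2, 2, 1, 3, 3, 2, 0, 1
Total = 17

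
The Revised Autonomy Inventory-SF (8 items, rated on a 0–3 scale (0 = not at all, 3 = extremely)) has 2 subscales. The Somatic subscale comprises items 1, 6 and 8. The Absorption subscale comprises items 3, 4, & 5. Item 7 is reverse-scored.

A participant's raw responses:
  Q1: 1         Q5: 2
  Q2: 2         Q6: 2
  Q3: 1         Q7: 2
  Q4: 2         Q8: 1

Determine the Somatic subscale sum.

4

Somatic items: 1, 6, 8.
  item 1: 1
  item 6: 2
  item 8: 1
Sum = 1 + 2 + 1 = 4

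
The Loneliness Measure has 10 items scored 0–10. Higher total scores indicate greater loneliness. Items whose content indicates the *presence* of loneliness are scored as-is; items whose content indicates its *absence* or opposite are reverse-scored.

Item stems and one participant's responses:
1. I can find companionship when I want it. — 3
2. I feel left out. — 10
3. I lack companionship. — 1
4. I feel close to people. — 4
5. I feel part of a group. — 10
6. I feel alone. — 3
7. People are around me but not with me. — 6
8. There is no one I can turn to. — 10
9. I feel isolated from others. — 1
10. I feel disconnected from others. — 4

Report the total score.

48

Items 1, 4, 5 describe the absence/opposite of loneliness → reverse-score.
on a 0–10 scale, reversed = 10 − raw.
  item 1: 10 − 3 = 7
  item 2: 10
  item 3: 1
  item 4: 10 − 4 = 6
  item 5: 10 − 10 = 0
  item 6: 3
  item 7: 6
  item 8: 10
  item 9: 1
  item 10: 4
Total = 7 + 10 + 1 + 6 + 0 + 3 + 6 + 10 + 1 + 4 = 48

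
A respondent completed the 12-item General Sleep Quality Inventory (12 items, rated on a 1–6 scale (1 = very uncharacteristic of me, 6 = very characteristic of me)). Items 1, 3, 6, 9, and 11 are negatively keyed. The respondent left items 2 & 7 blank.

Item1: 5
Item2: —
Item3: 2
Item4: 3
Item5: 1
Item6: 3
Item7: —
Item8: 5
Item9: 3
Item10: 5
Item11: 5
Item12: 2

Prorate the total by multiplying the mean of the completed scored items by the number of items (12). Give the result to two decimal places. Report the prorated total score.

Reverse-coded (reverse-coded value = 7 − response):
  item 1: 7 − 5 = 2
  item 3: 7 − 2 = 5
  item 6: 7 − 3 = 4
  item 9: 7 − 3 = 4
  item 11: 7 − 5 = 2
Completed scored items (10 of 12): 2, 5, 3, 1, 4, 5, 4, 5, 2, 2; sum = 33.
Person mean = 33 / 10 ≈ 3.3000
Prorated total = (33 / 10) × 12 = 39.60 (to 2 dp)

39.60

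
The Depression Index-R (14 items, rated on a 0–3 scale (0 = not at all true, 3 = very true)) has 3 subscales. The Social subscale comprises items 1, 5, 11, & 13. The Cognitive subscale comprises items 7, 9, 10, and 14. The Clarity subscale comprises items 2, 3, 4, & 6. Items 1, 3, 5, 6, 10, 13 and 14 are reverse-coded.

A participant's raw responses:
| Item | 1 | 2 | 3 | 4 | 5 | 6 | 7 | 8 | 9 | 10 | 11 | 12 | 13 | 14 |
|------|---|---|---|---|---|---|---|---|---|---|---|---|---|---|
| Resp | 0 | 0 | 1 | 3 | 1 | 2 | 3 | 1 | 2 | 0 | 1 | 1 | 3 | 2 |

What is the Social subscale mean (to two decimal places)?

Social items: 1, 5, 11, 13.
Of these, items 1, 5, & 13 are reverse-coded; on a 0–3 scale, reversed = 3 − raw.
  item 1: 3 − 0 = 3
  item 5: 3 − 1 = 2
  item 11: 1
  item 13: 3 − 3 = 0
Sum = 3 + 2 + 1 + 0 = 6
Mean = 6 / 4 = 1.50

1.50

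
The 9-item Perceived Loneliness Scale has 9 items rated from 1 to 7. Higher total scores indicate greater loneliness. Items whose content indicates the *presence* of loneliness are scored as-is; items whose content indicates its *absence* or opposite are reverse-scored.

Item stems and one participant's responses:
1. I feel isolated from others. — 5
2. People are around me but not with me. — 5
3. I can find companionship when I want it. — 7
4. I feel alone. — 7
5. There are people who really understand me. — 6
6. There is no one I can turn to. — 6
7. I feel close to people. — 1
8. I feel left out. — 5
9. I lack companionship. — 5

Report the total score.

43

Items 3, 5, 7 describe the absence/opposite of loneliness → reverse-score.
reversed = (1+7) − raw = 8 − raw.
  item 1: 5
  item 2: 5
  item 3: 8 − 7 = 1
  item 4: 7
  item 5: 8 − 6 = 2
  item 6: 6
  item 7: 8 − 1 = 7
  item 8: 5
  item 9: 5
Total = 5 + 5 + 1 + 7 + 2 + 6 + 7 + 5 + 5 = 43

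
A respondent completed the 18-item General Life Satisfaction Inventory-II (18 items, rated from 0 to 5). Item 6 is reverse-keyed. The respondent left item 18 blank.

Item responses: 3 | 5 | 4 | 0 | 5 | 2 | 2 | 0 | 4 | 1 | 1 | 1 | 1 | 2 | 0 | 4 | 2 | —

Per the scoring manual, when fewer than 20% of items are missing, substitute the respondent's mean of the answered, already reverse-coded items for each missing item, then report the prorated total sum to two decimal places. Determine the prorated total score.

40.24

Reverse-coded (on a 0–5 scale, reversed = 5 − raw):
  item 6: 5 − 2 = 3
Completed scored items (17 of 18): 3, 5, 4, 0, 5, 3, 2, 0, 4, 1, 1, 1, 1, 2, 0, 4, 2; sum = 38.
Person mean = 38 / 17 ≈ 2.2353
Prorated total = (38 / 17) × 18 = 40.24 (to 2 dp)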